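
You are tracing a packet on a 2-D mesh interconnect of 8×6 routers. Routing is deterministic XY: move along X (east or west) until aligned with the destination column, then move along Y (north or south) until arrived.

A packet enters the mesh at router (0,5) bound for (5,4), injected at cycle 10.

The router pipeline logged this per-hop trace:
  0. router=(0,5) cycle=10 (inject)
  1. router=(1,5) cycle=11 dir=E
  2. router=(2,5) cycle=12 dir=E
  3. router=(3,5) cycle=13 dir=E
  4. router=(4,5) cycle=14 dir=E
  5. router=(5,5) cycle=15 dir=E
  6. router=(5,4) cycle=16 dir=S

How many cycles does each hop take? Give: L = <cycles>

L = 1

From hop 0 (10) to hop 1 (11): +1 cycles.
One hop costs L cycles, so L = 1.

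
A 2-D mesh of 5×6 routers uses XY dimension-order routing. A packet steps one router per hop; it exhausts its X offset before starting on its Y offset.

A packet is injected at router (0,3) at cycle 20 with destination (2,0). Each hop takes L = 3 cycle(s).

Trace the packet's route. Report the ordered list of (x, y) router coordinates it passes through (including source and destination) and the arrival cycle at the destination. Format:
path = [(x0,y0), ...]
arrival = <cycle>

path = [(0,3), (1,3), (2,3), (2,2), (2,1), (2,0)]
arrival = 35

t=20: at (0,3)
t=23: at (1,3) after E
t=26: at (2,3) after E
t=29: at (2,2) after S
t=32: at (2,1) after S
t=35: at (2,0) after S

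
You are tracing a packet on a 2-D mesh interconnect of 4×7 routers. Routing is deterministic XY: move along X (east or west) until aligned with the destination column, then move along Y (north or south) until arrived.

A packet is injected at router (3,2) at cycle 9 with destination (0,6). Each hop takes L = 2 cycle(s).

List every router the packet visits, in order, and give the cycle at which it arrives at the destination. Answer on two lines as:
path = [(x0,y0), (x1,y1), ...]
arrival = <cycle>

src (3,2)  cyc=9
W→(2,2)  cyc=11
W→(1,2)  cyc=13
W→(0,2)  cyc=15
N→(0,3)  cyc=17
N→(0,4)  cyc=19
N→(0,5)  cyc=21
N→(0,6)  cyc=23

path = [(3,2), (2,2), (1,2), (0,2), (0,3), (0,4), (0,5), (0,6)]
arrival = 23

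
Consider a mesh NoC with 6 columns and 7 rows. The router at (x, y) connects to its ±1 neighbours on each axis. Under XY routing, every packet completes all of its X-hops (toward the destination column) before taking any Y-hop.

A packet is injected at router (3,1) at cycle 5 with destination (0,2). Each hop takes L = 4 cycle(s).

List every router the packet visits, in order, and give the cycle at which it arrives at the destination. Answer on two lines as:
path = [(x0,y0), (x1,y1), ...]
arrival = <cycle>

  0. router=(3,1) cycle=5 (inject)
  1. router=(2,1) cycle=9 dir=W
  2. router=(1,1) cycle=13 dir=W
  3. router=(0,1) cycle=17 dir=W
  4. router=(0,2) cycle=21 dir=N

path = [(3,1), (2,1), (1,1), (0,1), (0,2)]
arrival = 21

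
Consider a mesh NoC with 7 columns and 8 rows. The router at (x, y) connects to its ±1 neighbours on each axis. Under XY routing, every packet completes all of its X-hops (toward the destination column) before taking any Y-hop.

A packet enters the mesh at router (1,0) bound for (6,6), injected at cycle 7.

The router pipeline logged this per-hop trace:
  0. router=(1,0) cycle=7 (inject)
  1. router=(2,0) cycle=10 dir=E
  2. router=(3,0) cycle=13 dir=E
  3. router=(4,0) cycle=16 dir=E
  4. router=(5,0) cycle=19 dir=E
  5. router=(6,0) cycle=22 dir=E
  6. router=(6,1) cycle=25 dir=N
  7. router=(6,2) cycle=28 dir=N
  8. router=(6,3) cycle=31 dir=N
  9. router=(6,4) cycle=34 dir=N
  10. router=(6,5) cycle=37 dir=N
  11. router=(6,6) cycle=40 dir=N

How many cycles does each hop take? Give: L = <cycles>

cyc[1] − cyc[0] = 10 − 7 = 3.
One hop costs L cycles, so L = 3.

L = 3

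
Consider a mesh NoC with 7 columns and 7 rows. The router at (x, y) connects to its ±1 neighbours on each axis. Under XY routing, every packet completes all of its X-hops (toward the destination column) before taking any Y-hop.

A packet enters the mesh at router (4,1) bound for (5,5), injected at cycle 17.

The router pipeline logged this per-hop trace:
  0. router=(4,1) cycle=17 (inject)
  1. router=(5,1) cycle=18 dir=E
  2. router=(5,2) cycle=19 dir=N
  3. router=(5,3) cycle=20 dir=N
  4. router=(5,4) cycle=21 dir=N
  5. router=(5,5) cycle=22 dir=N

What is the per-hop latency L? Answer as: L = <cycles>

Δcyc across hop 0→1: 18 − 17 = 1.
One hop costs L cycles, so L = 1.

L = 1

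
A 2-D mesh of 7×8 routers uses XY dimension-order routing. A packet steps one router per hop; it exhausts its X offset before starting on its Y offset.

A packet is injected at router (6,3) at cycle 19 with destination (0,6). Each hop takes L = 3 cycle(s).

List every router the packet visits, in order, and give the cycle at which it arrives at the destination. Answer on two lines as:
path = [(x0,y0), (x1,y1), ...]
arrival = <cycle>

t=19: at (6,3)
t=22: at (5,3) after W
t=25: at (4,3) after W
t=28: at (3,3) after W
t=31: at (2,3) after W
t=34: at (1,3) after W
t=37: at (0,3) after W
t=40: at (0,4) after N
t=43: at (0,5) after N
t=46: at (0,6) after N

path = [(6,3), (5,3), (4,3), (3,3), (2,3), (1,3), (0,3), (0,4), (0,5), (0,6)]
arrival = 46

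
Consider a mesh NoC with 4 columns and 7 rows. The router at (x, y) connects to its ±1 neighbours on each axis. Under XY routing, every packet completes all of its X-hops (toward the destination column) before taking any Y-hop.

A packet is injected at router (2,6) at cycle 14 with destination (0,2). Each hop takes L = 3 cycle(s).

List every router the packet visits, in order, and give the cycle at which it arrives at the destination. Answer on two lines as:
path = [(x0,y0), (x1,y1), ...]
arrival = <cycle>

src (2,6)  cyc=14
W→(1,6)  cyc=17
W→(0,6)  cyc=20
S→(0,5)  cyc=23
S→(0,4)  cyc=26
S→(0,3)  cyc=29
S→(0,2)  cyc=32

path = [(2,6), (1,6), (0,6), (0,5), (0,4), (0,3), (0,2)]
arrival = 32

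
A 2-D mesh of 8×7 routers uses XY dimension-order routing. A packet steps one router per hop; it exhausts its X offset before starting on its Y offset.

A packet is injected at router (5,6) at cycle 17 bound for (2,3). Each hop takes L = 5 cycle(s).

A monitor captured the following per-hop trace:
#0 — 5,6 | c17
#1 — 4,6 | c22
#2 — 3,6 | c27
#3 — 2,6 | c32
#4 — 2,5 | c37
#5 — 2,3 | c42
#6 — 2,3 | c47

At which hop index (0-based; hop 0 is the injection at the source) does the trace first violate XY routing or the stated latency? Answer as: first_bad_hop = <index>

[1] (-1,+0) / 5c ⇒ ok
[2] (-1,+0) / 5c ⇒ ok
[3] (-1,+0) / 5c ⇒ ok
[4] (+0,-1) / 5c ⇒ ok
[5] (+0,-2) / 5c ⇒ BAD: non-unit step

first_bad_hop = 5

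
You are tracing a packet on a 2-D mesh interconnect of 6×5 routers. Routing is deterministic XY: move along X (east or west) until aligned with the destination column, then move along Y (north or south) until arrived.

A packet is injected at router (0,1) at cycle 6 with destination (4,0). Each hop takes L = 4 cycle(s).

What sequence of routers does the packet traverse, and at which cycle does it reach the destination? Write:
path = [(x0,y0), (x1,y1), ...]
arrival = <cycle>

#0 — 0,1 | c6
#1 — 1,1 | c10 | E
#2 — 2,1 | c14 | E
#3 — 3,1 | c18 | E
#4 — 4,1 | c22 | E
#5 — 4,0 | c26 | S

path = [(0,1), (1,1), (2,1), (3,1), (4,1), (4,0)]
arrival = 26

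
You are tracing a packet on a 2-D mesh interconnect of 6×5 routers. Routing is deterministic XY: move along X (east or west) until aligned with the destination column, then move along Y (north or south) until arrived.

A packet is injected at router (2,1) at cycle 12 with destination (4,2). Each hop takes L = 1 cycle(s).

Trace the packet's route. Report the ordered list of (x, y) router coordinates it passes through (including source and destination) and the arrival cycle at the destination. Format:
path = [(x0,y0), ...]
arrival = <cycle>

path = [(2,1), (3,1), (4,1), (4,2)]
arrival = 15

  0. router=(2,1) cycle=12 (inject)
  1. router=(3,1) cycle=13 dir=E
  2. router=(4,1) cycle=14 dir=E
  3. router=(4,2) cycle=15 dir=N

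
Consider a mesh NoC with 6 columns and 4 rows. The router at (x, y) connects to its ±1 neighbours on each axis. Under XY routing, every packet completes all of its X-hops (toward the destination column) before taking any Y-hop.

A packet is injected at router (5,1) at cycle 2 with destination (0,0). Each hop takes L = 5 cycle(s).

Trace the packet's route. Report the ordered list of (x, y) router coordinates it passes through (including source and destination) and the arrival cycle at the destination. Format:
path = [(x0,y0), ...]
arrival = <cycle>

path = [(5,1), (4,1), (3,1), (2,1), (1,1), (0,1), (0,0)]
arrival = 32

[0] x=5 y=1 t=2
[1] x=4 y=1 t=7 →W
[2] x=3 y=1 t=12 →W
[3] x=2 y=1 t=17 →W
[4] x=1 y=1 t=22 →W
[5] x=0 y=1 t=27 →W
[6] x=0 y=0 t=32 →S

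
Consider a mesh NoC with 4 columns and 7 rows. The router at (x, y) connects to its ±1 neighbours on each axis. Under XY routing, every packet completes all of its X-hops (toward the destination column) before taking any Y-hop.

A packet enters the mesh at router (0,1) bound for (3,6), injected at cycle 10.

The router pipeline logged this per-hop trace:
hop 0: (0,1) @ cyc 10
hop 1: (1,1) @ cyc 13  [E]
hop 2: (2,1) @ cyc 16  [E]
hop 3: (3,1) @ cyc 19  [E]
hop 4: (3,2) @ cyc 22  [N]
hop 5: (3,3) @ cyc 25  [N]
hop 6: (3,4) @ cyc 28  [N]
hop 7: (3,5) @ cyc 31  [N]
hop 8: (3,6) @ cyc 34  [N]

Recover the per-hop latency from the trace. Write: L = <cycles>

cyc[1] − cyc[0] = 13 − 10 = 3.
One hop costs L cycles, so L = 3.

L = 3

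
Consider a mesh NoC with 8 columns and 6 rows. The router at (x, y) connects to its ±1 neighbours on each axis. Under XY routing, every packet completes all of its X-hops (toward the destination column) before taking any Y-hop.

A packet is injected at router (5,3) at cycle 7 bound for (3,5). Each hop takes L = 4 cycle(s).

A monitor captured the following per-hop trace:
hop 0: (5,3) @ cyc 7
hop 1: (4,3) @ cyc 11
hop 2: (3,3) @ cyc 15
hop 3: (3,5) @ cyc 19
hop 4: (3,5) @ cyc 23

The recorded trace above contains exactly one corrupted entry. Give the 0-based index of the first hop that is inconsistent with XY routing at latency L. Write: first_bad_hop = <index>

  1: Δx=-1 Δy=+0 Δt=4 [ok]
  2: Δx=-1 Δy=+0 Δt=4 [ok]
  3: Δx=+0 Δy=+2 Δt=4 [BAD: non-unit step]

first_bad_hop = 3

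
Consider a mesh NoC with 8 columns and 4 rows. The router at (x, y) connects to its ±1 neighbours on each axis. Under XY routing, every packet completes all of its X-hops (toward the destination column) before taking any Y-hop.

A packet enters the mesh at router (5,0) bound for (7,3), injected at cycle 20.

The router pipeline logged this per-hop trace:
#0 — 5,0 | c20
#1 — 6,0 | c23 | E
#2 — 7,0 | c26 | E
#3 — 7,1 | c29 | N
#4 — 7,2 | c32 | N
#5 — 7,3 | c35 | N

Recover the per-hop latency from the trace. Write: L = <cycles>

L = 3

Between hops 0 and 1 the cycle counter advances 23 − 20 = 3.
One hop costs L cycles, so L = 3.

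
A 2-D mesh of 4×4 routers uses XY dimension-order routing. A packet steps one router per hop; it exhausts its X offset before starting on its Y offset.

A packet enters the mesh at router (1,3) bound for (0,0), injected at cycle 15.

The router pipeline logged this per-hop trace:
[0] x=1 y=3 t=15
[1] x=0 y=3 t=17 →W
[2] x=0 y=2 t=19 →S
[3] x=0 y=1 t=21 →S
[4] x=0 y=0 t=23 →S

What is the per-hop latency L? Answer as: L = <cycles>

L = 2

Between hops 0 and 1 the cycle counter advances 17 − 15 = 2.
That increment is L by definition: L = 2.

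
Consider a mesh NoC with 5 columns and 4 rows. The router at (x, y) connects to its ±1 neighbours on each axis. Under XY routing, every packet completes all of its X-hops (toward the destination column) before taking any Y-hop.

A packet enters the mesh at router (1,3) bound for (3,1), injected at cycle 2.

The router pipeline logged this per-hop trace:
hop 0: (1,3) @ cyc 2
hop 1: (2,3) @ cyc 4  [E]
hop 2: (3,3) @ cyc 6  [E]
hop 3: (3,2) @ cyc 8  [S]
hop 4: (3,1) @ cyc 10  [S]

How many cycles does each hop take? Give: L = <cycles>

L = 2

Between hops 0 and 1 the cycle counter advances 4 − 2 = 2.
Each hop adds L, hence L = 2.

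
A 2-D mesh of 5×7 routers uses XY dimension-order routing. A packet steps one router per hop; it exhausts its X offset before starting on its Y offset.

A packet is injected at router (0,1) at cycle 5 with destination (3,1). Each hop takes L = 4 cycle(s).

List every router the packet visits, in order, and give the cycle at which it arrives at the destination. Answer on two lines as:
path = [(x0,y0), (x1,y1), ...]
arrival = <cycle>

path = [(0,1), (1,1), (2,1), (3,1)]
arrival = 17

[0] x=0 y=1 t=5
[1] x=1 y=1 t=9 →E
[2] x=2 y=1 t=13 →E
[3] x=3 y=1 t=17 →E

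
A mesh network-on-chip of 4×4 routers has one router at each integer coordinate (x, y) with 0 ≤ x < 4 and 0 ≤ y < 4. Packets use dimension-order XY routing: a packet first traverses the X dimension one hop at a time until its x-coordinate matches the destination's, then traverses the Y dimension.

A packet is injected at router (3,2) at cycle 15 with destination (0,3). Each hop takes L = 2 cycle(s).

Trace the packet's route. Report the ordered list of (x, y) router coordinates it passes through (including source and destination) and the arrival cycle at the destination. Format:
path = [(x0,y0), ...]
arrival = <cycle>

path = [(3,2), (2,2), (1,2), (0,2), (0,3)]
arrival = 23

t=15: at (3,2)
t=17: at (2,2) after W
t=19: at (1,2) after W
t=21: at (0,2) after W
t=23: at (0,3) after N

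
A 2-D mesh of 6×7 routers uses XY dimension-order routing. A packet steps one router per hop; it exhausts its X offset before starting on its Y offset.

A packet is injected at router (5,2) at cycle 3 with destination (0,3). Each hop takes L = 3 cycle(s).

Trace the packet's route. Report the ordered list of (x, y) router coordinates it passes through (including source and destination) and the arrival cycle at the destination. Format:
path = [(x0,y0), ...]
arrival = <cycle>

path = [(5,2), (4,2), (3,2), (2,2), (1,2), (0,2), (0,3)]
arrival = 21

src (5,2)  cyc=3
W→(4,2)  cyc=6
W→(3,2)  cyc=9
W→(2,2)  cyc=12
W→(1,2)  cyc=15
W→(0,2)  cyc=18
N→(0,3)  cyc=21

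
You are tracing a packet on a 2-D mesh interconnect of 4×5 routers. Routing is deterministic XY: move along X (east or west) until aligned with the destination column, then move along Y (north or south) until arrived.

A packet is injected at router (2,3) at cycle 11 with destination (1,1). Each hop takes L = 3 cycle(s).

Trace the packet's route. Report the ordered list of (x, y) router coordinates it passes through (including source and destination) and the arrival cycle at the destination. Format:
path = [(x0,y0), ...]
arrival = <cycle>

src (2,3)  cyc=11
W→(1,3)  cyc=14
S→(1,2)  cyc=17
S→(1,1)  cyc=20

path = [(2,3), (1,3), (1,2), (1,1)]
arrival = 20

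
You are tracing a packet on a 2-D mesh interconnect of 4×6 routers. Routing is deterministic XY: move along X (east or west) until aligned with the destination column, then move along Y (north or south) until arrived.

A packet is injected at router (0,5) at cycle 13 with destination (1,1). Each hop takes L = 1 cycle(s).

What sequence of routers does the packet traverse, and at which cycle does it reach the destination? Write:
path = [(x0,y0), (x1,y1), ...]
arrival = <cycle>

path = [(0,5), (1,5), (1,4), (1,3), (1,2), (1,1)]
arrival = 18

hop 0: (0,5) @ cyc 13
hop 1: (1,5) @ cyc 14  [E]
hop 2: (1,4) @ cyc 15  [S]
hop 3: (1,3) @ cyc 16  [S]
hop 4: (1,2) @ cyc 17  [S]
hop 5: (1,1) @ cyc 18  [S]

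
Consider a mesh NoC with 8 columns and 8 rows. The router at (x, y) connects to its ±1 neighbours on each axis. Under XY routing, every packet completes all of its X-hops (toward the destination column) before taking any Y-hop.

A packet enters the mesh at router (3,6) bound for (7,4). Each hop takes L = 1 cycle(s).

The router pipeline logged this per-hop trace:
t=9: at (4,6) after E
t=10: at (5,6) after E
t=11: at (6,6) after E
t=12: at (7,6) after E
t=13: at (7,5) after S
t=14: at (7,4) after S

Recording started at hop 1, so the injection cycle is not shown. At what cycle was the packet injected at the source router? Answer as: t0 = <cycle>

t0 = 8

Hop 1 reached at cycle 9; hop k is at t0 + k·L.
Therefore t0 = 9 − L = 8.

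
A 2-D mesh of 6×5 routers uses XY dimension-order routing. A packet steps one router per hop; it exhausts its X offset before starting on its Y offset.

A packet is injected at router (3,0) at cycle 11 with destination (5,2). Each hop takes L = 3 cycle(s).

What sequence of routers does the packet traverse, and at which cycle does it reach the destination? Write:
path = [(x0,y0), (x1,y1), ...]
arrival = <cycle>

path = [(3,0), (4,0), (5,0), (5,1), (5,2)]
arrival = 23

t=11: at (3,0)
t=14: at (4,0) after E
t=17: at (5,0) after E
t=20: at (5,1) after N
t=23: at (5,2) after N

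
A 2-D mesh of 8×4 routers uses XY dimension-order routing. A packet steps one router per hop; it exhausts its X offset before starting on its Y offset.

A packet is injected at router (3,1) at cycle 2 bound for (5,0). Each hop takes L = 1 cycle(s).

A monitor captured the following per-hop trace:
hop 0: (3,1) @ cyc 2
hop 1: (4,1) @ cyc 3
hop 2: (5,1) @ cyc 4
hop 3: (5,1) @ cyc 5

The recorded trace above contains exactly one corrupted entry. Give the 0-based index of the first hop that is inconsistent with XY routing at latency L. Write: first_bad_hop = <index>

first_bad_hop = 3

hop 1: step (+1,+0), +1 cyc — ok
hop 2: step (+1,+0), +1 cyc — ok
hop 3: step (+0,+0), +1 cyc — BAD: non-unit step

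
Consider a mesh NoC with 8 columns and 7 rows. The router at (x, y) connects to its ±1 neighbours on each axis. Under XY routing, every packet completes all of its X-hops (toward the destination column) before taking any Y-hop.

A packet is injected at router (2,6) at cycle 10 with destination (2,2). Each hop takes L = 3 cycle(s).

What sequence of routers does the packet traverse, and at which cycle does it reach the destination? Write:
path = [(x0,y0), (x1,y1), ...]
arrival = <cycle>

t=10: at (2,6)
t=13: at (2,5) after S
t=16: at (2,4) after S
t=19: at (2,3) after S
t=22: at (2,2) after S

path = [(2,6), (2,5), (2,4), (2,3), (2,2)]
arrival = 22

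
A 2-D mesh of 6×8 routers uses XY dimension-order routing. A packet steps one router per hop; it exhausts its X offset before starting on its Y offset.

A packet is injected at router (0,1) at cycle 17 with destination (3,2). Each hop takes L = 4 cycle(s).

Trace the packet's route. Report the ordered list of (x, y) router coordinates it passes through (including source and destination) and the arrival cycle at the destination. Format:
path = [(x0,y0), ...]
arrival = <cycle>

path = [(0,1), (1,1), (2,1), (3,1), (3,2)]
arrival = 33

hop 0: (0,1) @ cyc 17
hop 1: (1,1) @ cyc 21  [E]
hop 2: (2,1) @ cyc 25  [E]
hop 3: (3,1) @ cyc 29  [E]
hop 4: (3,2) @ cyc 33  [N]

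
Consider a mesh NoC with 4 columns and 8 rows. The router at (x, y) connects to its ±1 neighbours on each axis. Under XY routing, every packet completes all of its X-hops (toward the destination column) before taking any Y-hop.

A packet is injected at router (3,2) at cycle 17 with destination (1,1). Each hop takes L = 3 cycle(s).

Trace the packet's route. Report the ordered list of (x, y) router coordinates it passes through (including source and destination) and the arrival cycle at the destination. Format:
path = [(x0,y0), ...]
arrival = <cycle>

path = [(3,2), (2,2), (1,2), (1,1)]
arrival = 26

  0. router=(3,2) cycle=17 (inject)
  1. router=(2,2) cycle=20 dir=W
  2. router=(1,2) cycle=23 dir=W
  3. router=(1,1) cycle=26 dir=S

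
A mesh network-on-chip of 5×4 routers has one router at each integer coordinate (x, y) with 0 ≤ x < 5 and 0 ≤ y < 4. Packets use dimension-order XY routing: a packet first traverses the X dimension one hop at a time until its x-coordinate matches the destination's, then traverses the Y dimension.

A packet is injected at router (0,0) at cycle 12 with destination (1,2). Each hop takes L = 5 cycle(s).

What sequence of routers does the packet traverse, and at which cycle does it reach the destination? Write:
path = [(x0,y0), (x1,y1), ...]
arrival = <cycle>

[0] x=0 y=0 t=12
[1] x=1 y=0 t=17 →E
[2] x=1 y=1 t=22 →N
[3] x=1 y=2 t=27 →N

path = [(0,0), (1,0), (1,1), (1,2)]
arrival = 27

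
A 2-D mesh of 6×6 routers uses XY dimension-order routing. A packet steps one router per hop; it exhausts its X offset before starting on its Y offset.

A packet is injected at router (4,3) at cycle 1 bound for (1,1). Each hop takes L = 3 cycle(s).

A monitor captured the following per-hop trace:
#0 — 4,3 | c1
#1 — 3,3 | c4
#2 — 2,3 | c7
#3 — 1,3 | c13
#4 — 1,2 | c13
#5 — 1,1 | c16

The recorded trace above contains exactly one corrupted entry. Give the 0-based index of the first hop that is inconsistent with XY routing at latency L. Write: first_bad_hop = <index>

[1] (-1,+0) / 3c ⇒ ok
[2] (-1,+0) / 3c ⇒ ok
[3] (-1,+0) / 6c ⇒ BAD: Δcyc=6≠L

first_bad_hop = 3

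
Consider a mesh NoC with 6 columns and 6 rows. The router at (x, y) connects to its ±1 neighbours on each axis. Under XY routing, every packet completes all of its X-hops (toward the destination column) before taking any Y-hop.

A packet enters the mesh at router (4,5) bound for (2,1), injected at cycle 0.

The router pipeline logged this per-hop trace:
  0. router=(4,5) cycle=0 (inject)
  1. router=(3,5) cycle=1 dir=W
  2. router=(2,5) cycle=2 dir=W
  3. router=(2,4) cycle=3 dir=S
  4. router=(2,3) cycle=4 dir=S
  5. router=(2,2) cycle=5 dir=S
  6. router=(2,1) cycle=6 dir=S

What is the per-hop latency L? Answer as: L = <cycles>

cyc[1] − cyc[0] = 1 − 0 = 1.
Per-hop latency L = Δcyc = 1.

L = 1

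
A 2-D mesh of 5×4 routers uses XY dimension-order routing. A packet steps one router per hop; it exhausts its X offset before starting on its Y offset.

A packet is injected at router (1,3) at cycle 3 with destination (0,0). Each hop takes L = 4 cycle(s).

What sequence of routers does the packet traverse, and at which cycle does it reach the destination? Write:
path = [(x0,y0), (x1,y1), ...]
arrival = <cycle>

hop 0: (1,3) @ cyc 3
hop 1: (0,3) @ cyc 7  [W]
hop 2: (0,2) @ cyc 11  [S]
hop 3: (0,1) @ cyc 15  [S]
hop 4: (0,0) @ cyc 19  [S]

path = [(1,3), (0,3), (0,2), (0,1), (0,0)]
arrival = 19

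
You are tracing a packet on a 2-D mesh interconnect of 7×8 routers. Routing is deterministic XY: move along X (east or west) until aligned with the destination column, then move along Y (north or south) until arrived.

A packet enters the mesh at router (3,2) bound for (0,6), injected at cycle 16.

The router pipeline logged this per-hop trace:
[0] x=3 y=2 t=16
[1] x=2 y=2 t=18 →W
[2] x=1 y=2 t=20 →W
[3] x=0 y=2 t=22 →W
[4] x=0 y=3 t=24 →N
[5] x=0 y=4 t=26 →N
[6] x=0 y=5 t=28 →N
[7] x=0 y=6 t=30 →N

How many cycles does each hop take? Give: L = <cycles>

From hop 0 (16) to hop 1 (18): +2 cycles.
Each hop adds L, hence L = 2.

L = 2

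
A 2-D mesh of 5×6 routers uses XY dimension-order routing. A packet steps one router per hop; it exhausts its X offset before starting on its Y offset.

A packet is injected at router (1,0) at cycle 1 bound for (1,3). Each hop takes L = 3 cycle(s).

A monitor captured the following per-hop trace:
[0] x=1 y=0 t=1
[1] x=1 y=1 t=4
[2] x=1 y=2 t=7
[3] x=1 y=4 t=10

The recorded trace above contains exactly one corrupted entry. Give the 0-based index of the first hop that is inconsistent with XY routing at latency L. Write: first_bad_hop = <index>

check 1→ d=(0,1) cyc+3: ok
check 2→ d=(0,1) cyc+3: ok
check 3→ d=(0,2) cyc+3: BAD: non-unit step

first_bad_hop = 3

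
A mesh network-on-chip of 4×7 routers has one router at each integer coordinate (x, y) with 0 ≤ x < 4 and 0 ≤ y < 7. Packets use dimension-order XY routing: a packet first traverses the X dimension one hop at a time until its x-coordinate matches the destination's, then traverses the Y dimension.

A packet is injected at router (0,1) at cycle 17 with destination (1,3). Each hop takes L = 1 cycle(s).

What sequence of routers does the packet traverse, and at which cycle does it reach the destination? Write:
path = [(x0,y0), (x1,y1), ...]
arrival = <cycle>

path = [(0,1), (1,1), (1,2), (1,3)]
arrival = 20

  0. router=(0,1) cycle=17 (inject)
  1. router=(1,1) cycle=18 dir=E
  2. router=(1,2) cycle=19 dir=N
  3. router=(1,3) cycle=20 dir=N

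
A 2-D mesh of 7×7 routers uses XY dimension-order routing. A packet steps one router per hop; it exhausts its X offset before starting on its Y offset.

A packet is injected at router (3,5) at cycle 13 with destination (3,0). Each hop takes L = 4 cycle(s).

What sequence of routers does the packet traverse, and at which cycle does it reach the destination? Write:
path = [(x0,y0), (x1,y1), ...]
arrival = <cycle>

hop 0: (3,5) @ cyc 13
hop 1: (3,4) @ cyc 17  [S]
hop 2: (3,3) @ cyc 21  [S]
hop 3: (3,2) @ cyc 25  [S]
hop 4: (3,1) @ cyc 29  [S]
hop 5: (3,0) @ cyc 33  [S]

path = [(3,5), (3,4), (3,3), (3,2), (3,1), (3,0)]
arrival = 33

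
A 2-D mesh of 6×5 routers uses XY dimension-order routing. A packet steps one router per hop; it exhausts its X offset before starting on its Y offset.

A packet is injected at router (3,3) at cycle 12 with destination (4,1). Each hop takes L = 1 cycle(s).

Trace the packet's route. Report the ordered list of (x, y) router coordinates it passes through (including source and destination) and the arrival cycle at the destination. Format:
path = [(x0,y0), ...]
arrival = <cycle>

path = [(3,3), (4,3), (4,2), (4,1)]
arrival = 15

#0 — 3,3 | c12
#1 — 4,3 | c13 | E
#2 — 4,2 | c14 | S
#3 — 4,1 | c15 | S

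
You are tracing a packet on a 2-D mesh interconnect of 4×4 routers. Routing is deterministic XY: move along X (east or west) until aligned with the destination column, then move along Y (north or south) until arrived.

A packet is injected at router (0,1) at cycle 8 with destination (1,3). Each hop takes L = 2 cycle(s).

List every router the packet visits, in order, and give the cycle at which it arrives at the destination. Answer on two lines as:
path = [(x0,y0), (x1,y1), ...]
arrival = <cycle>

#0 — 0,1 | c8
#1 — 1,1 | c10 | E
#2 — 1,2 | c12 | N
#3 — 1,3 | c14 | N

path = [(0,1), (1,1), (1,2), (1,3)]
arrival = 14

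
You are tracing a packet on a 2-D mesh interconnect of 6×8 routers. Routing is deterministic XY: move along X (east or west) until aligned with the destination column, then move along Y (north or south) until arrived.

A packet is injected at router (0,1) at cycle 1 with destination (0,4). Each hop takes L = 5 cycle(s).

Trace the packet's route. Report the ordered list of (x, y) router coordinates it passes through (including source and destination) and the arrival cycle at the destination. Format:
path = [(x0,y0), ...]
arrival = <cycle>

[0] x=0 y=1 t=1
[1] x=0 y=2 t=6 →N
[2] x=0 y=3 t=11 →N
[3] x=0 y=4 t=16 →N

path = [(0,1), (0,2), (0,3), (0,4)]
arrival = 16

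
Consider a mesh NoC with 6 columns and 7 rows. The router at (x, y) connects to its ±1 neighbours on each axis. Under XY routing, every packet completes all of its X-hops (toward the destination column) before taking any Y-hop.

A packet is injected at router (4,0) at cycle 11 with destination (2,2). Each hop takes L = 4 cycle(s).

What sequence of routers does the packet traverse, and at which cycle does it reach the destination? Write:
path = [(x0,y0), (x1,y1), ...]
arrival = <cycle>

path = [(4,0), (3,0), (2,0), (2,1), (2,2)]
arrival = 27

[0] x=4 y=0 t=11
[1] x=3 y=0 t=15 →W
[2] x=2 y=0 t=19 →W
[3] x=2 y=1 t=23 →N
[4] x=2 y=2 t=27 →N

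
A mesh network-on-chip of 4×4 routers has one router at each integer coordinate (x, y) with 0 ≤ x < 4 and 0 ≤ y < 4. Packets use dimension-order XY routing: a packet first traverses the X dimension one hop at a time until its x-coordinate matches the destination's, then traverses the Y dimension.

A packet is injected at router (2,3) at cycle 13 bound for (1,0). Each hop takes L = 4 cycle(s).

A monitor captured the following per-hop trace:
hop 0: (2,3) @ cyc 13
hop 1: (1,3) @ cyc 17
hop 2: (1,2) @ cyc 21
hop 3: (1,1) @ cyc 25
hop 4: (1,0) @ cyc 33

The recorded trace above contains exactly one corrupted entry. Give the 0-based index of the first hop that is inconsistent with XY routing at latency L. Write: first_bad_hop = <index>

hop 1: step (-1,+0), +4 cyc — ok
hop 2: step (+0,-1), +4 cyc — ok
hop 3: step (+0,-1), +4 cyc — ok
hop 4: step (+0,-1), +8 cyc — BAD: Δcyc=8≠L

first_bad_hop = 4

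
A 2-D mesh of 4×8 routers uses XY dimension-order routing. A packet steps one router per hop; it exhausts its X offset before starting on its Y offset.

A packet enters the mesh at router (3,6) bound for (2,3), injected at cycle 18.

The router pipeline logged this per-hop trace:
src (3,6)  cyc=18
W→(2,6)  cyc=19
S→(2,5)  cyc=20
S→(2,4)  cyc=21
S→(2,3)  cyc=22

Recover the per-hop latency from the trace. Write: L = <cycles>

Δcyc across hop 0→1: 19 − 18 = 1.
Per-hop latency L = Δcyc = 1.

L = 1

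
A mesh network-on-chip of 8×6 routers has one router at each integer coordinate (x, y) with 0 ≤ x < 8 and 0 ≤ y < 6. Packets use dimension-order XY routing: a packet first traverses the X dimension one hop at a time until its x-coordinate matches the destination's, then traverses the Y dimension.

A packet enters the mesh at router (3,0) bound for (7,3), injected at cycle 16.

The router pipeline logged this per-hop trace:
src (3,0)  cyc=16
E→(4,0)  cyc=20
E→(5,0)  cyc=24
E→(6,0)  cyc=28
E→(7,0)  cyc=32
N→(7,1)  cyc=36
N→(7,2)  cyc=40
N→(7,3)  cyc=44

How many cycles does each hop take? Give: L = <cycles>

L = 4

Between hops 0 and 1 the cycle counter advances 20 − 16 = 4.
Per-hop latency L = Δcyc = 4.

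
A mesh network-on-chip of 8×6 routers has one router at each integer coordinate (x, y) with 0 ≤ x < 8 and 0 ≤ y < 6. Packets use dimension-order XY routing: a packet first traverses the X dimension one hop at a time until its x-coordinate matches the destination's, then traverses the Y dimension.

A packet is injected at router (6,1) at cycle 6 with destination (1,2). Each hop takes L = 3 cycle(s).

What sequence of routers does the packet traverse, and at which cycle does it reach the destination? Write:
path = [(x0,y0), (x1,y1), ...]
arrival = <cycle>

t=6: at (6,1)
t=9: at (5,1) after W
t=12: at (4,1) after W
t=15: at (3,1) after W
t=18: at (2,1) after W
t=21: at (1,1) after W
t=24: at (1,2) after N

path = [(6,1), (5,1), (4,1), (3,1), (2,1), (1,1), (1,2)]
arrival = 24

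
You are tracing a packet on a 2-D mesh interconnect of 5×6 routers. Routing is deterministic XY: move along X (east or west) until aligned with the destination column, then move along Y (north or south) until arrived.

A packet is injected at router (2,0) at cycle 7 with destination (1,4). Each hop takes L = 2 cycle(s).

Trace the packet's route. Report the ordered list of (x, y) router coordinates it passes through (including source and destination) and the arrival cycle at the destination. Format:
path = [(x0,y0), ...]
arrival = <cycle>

path = [(2,0), (1,0), (1,1), (1,2), (1,3), (1,4)]
arrival = 17

  0. router=(2,0) cycle=7 (inject)
  1. router=(1,0) cycle=9 dir=W
  2. router=(1,1) cycle=11 dir=N
  3. router=(1,2) cycle=13 dir=N
  4. router=(1,3) cycle=15 dir=N
  5. router=(1,4) cycle=17 dir=N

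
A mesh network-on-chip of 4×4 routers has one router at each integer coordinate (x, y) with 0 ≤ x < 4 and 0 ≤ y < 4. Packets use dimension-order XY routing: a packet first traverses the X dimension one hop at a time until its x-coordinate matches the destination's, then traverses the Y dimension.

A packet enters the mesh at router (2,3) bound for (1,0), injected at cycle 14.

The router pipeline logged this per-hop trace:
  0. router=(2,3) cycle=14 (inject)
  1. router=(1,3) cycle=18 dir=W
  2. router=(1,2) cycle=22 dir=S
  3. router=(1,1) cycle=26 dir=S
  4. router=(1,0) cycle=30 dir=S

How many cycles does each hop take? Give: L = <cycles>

From hop 0 (14) to hop 1 (18): +4 cycles.
Per-hop latency L = Δcyc = 4.

L = 4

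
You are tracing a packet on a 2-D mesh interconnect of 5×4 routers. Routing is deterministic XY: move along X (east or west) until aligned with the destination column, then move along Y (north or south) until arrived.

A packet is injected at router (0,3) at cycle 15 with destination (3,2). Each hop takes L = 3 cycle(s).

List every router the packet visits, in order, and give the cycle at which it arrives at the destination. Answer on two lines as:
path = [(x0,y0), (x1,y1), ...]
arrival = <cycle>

path = [(0,3), (1,3), (2,3), (3,3), (3,2)]
arrival = 27

t=15: at (0,3)
t=18: at (1,3) after E
t=21: at (2,3) after E
t=24: at (3,3) after E
t=27: at (3,2) after S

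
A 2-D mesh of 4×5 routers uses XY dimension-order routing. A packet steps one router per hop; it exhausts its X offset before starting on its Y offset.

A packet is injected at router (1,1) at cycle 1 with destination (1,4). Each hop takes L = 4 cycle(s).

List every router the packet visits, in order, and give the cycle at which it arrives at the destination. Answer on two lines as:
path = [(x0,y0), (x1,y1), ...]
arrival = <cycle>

#0 — 1,1 | c1
#1 — 1,2 | c5 | N
#2 — 1,3 | c9 | N
#3 — 1,4 | c13 | N

path = [(1,1), (1,2), (1,3), (1,4)]
arrival = 13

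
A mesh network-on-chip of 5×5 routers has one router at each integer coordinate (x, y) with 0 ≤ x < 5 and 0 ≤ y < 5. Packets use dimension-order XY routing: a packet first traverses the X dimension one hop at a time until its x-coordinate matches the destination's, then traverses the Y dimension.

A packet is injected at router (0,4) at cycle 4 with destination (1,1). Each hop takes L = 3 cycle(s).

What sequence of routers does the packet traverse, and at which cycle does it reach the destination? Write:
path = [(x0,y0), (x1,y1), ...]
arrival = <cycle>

path = [(0,4), (1,4), (1,3), (1,2), (1,1)]
arrival = 16

#0 — 0,4 | c4
#1 — 1,4 | c7 | E
#2 — 1,3 | c10 | S
#3 — 1,2 | c13 | S
#4 — 1,1 | c16 | S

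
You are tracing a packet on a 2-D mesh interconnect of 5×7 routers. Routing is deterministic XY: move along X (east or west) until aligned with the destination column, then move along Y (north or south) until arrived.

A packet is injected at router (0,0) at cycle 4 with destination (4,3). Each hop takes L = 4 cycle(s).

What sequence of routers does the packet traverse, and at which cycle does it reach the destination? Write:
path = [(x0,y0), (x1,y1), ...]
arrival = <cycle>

path = [(0,0), (1,0), (2,0), (3,0), (4,0), (4,1), (4,2), (4,3)]
arrival = 32

t=4: at (0,0)
t=8: at (1,0) after E
t=12: at (2,0) after E
t=16: at (3,0) after E
t=20: at (4,0) after E
t=24: at (4,1) after N
t=28: at (4,2) after N
t=32: at (4,3) after N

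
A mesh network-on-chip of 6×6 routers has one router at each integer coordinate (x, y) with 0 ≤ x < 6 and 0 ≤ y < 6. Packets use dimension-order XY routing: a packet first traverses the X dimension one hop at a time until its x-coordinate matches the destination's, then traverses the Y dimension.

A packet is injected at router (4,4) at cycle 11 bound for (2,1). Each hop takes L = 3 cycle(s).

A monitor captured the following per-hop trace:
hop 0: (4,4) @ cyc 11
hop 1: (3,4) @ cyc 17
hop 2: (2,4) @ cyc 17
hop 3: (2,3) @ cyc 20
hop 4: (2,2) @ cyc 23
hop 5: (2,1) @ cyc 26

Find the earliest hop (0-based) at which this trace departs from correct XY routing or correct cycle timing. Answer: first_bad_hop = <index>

first_bad_hop = 1

check 1→ d=(-1,0) cyc+6: BAD: Δcyc=6≠L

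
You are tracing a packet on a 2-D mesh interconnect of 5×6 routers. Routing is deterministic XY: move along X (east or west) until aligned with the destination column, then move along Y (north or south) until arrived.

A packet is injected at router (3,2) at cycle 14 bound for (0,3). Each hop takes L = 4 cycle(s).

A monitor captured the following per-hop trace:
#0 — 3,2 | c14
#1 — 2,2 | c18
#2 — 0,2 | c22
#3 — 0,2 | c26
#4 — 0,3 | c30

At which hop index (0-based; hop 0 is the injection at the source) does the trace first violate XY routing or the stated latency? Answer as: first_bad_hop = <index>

hop 1: step (-1,+0), +4 cyc — ok
hop 2: step (-2,+0), +4 cyc — BAD: non-unit step

first_bad_hop = 2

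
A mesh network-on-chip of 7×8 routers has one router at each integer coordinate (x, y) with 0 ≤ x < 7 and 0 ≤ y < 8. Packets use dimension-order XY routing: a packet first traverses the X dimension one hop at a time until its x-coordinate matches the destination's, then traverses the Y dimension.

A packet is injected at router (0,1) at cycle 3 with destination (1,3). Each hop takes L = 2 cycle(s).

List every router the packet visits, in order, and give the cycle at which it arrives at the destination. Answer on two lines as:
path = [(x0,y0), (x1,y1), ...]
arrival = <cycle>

path = [(0,1), (1,1), (1,2), (1,3)]
arrival = 9

[0] x=0 y=1 t=3
[1] x=1 y=1 t=5 →E
[2] x=1 y=2 t=7 →N
[3] x=1 y=3 t=9 →N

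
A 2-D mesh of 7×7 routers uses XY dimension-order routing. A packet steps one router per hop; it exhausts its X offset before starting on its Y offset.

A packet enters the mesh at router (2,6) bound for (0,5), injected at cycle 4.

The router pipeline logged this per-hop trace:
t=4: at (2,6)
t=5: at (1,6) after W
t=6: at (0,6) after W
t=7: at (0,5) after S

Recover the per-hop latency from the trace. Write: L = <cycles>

L = 1

From hop 0 (4) to hop 1 (5): +1 cycles.
Each hop adds L, hence L = 1.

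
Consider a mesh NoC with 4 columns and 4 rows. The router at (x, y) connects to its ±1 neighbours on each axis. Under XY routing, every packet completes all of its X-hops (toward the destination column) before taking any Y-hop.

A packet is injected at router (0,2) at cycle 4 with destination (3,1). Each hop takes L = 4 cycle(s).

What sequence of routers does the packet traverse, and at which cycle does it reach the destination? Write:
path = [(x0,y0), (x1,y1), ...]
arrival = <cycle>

path = [(0,2), (1,2), (2,2), (3,2), (3,1)]
arrival = 20

  0. router=(0,2) cycle=4 (inject)
  1. router=(1,2) cycle=8 dir=E
  2. router=(2,2) cycle=12 dir=E
  3. router=(3,2) cycle=16 dir=E
  4. router=(3,1) cycle=20 dir=S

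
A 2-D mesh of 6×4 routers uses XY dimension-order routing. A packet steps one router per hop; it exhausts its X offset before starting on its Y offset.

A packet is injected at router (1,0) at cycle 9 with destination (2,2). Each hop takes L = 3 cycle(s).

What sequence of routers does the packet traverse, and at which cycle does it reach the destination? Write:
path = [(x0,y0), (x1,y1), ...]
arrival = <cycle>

#0 — 1,0 | c9
#1 — 2,0 | c12 | E
#2 — 2,1 | c15 | N
#3 — 2,2 | c18 | N

path = [(1,0), (2,0), (2,1), (2,2)]
arrival = 18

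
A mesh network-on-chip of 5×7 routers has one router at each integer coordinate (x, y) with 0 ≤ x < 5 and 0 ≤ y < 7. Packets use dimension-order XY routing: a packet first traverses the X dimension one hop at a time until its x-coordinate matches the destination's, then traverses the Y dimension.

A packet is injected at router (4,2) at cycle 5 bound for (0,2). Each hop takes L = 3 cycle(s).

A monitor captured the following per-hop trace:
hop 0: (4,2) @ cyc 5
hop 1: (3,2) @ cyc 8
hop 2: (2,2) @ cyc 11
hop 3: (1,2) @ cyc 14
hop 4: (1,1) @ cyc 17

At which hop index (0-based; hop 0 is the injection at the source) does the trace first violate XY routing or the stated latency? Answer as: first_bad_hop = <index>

first_bad_hop = 4

check 1→ d=(-1,0) cyc+3: ok
check 2→ d=(-1,0) cyc+3: ok
check 3→ d=(-1,0) cyc+3: ok
check 4→ d=(0,-1) cyc+3: BAD: Y-move but x=1≠0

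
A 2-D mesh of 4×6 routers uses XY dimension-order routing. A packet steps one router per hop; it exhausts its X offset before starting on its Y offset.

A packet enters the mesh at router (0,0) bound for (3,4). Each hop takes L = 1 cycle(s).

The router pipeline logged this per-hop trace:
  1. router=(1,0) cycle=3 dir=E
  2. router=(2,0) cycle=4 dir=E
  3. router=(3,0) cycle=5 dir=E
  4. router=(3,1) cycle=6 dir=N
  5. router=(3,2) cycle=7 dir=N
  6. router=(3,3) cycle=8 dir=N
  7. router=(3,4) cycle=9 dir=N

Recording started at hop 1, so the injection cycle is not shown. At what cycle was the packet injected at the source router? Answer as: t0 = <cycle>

cyc[1] = 3 and cyc[k] = t0 + k·L for every k.
Subtract one hop: t0 = 3 − 1 = 2.

t0 = 2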